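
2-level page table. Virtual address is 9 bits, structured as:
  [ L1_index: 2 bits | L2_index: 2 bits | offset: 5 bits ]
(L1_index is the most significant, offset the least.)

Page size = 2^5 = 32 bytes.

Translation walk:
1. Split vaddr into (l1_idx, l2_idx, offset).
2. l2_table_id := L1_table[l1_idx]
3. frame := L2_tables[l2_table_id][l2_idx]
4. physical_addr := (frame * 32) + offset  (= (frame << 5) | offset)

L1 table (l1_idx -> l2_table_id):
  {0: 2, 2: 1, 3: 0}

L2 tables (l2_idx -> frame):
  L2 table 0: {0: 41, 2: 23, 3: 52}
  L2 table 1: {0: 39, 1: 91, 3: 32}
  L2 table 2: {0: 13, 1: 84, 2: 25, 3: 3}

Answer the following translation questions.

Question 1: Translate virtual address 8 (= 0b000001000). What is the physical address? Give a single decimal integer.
Answer: 424

Derivation:
vaddr = 8 = 0b000001000
Split: l1_idx=0, l2_idx=0, offset=8
L1[0] = 2
L2[2][0] = 13
paddr = 13 * 32 + 8 = 424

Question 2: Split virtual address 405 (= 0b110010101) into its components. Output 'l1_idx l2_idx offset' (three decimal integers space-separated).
Answer: 3 0 21

Derivation:
vaddr = 405 = 0b110010101
  top 2 bits -> l1_idx = 3
  next 2 bits -> l2_idx = 0
  bottom 5 bits -> offset = 21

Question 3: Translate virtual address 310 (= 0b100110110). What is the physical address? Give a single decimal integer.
Answer: 2934

Derivation:
vaddr = 310 = 0b100110110
Split: l1_idx=2, l2_idx=1, offset=22
L1[2] = 1
L2[1][1] = 91
paddr = 91 * 32 + 22 = 2934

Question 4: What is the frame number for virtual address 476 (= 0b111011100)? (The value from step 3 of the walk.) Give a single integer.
vaddr = 476: l1_idx=3, l2_idx=2
L1[3] = 0; L2[0][2] = 23

Answer: 23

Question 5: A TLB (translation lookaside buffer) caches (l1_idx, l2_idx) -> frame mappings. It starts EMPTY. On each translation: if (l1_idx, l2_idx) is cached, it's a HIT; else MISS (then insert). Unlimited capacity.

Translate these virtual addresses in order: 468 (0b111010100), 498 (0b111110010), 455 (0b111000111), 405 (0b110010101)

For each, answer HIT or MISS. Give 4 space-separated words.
vaddr=468: (3,2) not in TLB -> MISS, insert
vaddr=498: (3,3) not in TLB -> MISS, insert
vaddr=455: (3,2) in TLB -> HIT
vaddr=405: (3,0) not in TLB -> MISS, insert

Answer: MISS MISS HIT MISS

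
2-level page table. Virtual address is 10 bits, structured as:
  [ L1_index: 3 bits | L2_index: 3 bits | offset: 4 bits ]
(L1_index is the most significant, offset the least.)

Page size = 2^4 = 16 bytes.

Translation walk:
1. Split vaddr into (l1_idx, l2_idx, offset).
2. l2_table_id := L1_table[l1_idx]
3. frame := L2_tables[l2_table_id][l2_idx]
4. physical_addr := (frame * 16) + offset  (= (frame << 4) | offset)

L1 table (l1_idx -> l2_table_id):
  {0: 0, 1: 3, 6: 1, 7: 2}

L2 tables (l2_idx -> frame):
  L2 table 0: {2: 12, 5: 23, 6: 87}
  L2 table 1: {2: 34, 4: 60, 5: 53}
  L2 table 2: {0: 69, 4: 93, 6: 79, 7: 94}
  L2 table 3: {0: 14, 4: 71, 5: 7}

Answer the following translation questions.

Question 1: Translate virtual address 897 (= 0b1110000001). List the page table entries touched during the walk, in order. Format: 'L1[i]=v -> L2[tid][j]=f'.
vaddr = 897 = 0b1110000001
Split: l1_idx=7, l2_idx=0, offset=1

Answer: L1[7]=2 -> L2[2][0]=69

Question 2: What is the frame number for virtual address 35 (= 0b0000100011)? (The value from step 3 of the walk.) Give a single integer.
Answer: 12

Derivation:
vaddr = 35: l1_idx=0, l2_idx=2
L1[0] = 0; L2[0][2] = 12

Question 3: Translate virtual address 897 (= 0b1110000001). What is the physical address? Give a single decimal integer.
vaddr = 897 = 0b1110000001
Split: l1_idx=7, l2_idx=0, offset=1
L1[7] = 2
L2[2][0] = 69
paddr = 69 * 16 + 1 = 1105

Answer: 1105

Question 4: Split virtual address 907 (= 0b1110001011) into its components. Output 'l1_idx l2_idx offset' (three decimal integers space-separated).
vaddr = 907 = 0b1110001011
  top 3 bits -> l1_idx = 7
  next 3 bits -> l2_idx = 0
  bottom 4 bits -> offset = 11

Answer: 7 0 11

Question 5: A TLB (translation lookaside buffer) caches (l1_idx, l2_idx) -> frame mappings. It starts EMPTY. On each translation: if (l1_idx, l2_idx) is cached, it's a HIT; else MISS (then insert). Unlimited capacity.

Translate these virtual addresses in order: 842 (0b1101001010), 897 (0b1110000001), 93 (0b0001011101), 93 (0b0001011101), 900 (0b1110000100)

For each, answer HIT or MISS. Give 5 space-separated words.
vaddr=842: (6,4) not in TLB -> MISS, insert
vaddr=897: (7,0) not in TLB -> MISS, insert
vaddr=93: (0,5) not in TLB -> MISS, insert
vaddr=93: (0,5) in TLB -> HIT
vaddr=900: (7,0) in TLB -> HIT

Answer: MISS MISS MISS HIT HIT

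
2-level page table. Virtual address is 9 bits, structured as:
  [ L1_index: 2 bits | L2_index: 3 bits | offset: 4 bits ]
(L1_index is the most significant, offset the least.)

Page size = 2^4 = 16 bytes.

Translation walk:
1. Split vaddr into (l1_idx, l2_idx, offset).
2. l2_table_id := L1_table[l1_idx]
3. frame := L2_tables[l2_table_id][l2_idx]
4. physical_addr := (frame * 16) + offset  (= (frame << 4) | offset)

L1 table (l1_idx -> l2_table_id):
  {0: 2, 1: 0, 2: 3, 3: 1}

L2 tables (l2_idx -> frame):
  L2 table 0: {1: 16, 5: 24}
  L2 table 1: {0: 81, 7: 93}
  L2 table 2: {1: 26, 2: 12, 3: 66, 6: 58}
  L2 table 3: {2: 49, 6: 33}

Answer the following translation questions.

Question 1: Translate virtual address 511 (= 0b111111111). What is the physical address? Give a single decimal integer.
vaddr = 511 = 0b111111111
Split: l1_idx=3, l2_idx=7, offset=15
L1[3] = 1
L2[1][7] = 93
paddr = 93 * 16 + 15 = 1503

Answer: 1503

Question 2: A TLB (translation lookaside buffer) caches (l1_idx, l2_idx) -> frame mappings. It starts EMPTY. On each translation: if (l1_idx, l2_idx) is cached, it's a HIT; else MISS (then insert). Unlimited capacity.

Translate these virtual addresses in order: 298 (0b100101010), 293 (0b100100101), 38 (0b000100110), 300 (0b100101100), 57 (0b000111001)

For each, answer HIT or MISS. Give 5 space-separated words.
vaddr=298: (2,2) not in TLB -> MISS, insert
vaddr=293: (2,2) in TLB -> HIT
vaddr=38: (0,2) not in TLB -> MISS, insert
vaddr=300: (2,2) in TLB -> HIT
vaddr=57: (0,3) not in TLB -> MISS, insert

Answer: MISS HIT MISS HIT MISS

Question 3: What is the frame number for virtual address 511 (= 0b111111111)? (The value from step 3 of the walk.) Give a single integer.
vaddr = 511: l1_idx=3, l2_idx=7
L1[3] = 1; L2[1][7] = 93

Answer: 93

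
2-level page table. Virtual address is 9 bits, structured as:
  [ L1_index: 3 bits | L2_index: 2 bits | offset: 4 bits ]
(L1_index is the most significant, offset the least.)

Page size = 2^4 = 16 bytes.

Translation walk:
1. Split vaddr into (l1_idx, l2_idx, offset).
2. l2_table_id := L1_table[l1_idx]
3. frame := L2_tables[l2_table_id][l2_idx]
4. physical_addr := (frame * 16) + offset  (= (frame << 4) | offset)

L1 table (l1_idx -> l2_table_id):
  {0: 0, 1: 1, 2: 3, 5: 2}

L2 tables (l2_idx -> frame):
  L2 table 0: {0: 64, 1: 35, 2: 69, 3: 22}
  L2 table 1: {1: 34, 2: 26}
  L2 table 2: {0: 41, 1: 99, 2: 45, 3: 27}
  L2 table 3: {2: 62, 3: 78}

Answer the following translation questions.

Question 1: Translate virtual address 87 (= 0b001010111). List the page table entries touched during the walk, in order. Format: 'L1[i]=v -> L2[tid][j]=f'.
Answer: L1[1]=1 -> L2[1][1]=34

Derivation:
vaddr = 87 = 0b001010111
Split: l1_idx=1, l2_idx=1, offset=7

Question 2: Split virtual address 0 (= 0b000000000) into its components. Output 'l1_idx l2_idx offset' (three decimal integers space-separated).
vaddr = 0 = 0b000000000
  top 3 bits -> l1_idx = 0
  next 2 bits -> l2_idx = 0
  bottom 4 bits -> offset = 0

Answer: 0 0 0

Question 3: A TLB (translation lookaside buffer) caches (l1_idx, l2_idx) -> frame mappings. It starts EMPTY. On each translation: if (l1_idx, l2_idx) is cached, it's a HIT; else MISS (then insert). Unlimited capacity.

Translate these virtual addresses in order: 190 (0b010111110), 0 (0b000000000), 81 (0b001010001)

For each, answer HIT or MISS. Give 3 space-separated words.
vaddr=190: (2,3) not in TLB -> MISS, insert
vaddr=0: (0,0) not in TLB -> MISS, insert
vaddr=81: (1,1) not in TLB -> MISS, insert

Answer: MISS MISS MISS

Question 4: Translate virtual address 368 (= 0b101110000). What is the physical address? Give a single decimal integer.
vaddr = 368 = 0b101110000
Split: l1_idx=5, l2_idx=3, offset=0
L1[5] = 2
L2[2][3] = 27
paddr = 27 * 16 + 0 = 432

Answer: 432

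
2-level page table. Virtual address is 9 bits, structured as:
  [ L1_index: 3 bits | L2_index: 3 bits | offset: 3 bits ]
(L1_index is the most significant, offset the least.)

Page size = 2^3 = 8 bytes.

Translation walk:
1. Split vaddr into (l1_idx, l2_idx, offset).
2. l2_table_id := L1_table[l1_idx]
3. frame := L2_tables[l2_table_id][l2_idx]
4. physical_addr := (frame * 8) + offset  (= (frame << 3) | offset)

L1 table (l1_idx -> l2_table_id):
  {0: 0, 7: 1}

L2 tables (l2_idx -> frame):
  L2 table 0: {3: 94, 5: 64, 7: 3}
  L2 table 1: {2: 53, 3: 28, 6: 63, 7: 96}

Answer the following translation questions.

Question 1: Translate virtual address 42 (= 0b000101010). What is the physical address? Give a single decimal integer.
Answer: 514

Derivation:
vaddr = 42 = 0b000101010
Split: l1_idx=0, l2_idx=5, offset=2
L1[0] = 0
L2[0][5] = 64
paddr = 64 * 8 + 2 = 514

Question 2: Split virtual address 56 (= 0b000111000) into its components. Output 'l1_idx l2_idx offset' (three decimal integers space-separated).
Answer: 0 7 0

Derivation:
vaddr = 56 = 0b000111000
  top 3 bits -> l1_idx = 0
  next 3 bits -> l2_idx = 7
  bottom 3 bits -> offset = 0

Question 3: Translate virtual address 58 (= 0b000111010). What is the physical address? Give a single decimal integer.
vaddr = 58 = 0b000111010
Split: l1_idx=0, l2_idx=7, offset=2
L1[0] = 0
L2[0][7] = 3
paddr = 3 * 8 + 2 = 26

Answer: 26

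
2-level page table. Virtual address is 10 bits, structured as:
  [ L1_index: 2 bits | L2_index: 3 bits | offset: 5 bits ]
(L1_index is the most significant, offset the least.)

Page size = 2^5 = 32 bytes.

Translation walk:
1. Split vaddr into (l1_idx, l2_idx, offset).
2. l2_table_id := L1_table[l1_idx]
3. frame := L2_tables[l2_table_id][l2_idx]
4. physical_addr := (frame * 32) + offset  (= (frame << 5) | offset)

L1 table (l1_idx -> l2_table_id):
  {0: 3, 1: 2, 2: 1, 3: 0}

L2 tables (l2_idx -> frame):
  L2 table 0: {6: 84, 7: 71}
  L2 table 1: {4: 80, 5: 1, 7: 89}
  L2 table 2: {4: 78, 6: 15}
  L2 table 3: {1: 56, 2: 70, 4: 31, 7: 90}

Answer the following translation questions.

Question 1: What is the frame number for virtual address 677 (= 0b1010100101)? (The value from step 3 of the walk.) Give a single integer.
vaddr = 677: l1_idx=2, l2_idx=5
L1[2] = 1; L2[1][5] = 1

Answer: 1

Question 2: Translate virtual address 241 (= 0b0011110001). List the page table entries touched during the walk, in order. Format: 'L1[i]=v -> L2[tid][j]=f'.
vaddr = 241 = 0b0011110001
Split: l1_idx=0, l2_idx=7, offset=17

Answer: L1[0]=3 -> L2[3][7]=90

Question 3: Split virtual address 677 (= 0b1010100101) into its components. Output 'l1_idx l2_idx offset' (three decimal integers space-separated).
vaddr = 677 = 0b1010100101
  top 2 bits -> l1_idx = 2
  next 3 bits -> l2_idx = 5
  bottom 5 bits -> offset = 5

Answer: 2 5 5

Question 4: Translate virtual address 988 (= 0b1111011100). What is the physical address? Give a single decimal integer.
Answer: 2716

Derivation:
vaddr = 988 = 0b1111011100
Split: l1_idx=3, l2_idx=6, offset=28
L1[3] = 0
L2[0][6] = 84
paddr = 84 * 32 + 28 = 2716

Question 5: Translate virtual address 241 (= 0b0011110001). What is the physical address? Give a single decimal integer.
Answer: 2897

Derivation:
vaddr = 241 = 0b0011110001
Split: l1_idx=0, l2_idx=7, offset=17
L1[0] = 3
L2[3][7] = 90
paddr = 90 * 32 + 17 = 2897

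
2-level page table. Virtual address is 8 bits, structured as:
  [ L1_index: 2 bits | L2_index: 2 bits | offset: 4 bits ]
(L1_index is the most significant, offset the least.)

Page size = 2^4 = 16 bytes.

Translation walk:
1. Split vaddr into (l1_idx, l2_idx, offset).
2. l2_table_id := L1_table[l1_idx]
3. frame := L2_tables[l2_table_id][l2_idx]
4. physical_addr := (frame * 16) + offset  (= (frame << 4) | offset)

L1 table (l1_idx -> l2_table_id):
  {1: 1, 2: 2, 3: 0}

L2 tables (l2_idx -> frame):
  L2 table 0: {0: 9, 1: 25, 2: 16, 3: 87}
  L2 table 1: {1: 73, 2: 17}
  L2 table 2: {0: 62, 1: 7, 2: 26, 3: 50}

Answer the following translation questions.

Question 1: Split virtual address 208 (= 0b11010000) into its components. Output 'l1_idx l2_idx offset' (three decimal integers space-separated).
Answer: 3 1 0

Derivation:
vaddr = 208 = 0b11010000
  top 2 bits -> l1_idx = 3
  next 2 bits -> l2_idx = 1
  bottom 4 bits -> offset = 0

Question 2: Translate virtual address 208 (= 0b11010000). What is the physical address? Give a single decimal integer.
vaddr = 208 = 0b11010000
Split: l1_idx=3, l2_idx=1, offset=0
L1[3] = 0
L2[0][1] = 25
paddr = 25 * 16 + 0 = 400

Answer: 400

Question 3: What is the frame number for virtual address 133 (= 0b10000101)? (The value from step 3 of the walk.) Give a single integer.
vaddr = 133: l1_idx=2, l2_idx=0
L1[2] = 2; L2[2][0] = 62

Answer: 62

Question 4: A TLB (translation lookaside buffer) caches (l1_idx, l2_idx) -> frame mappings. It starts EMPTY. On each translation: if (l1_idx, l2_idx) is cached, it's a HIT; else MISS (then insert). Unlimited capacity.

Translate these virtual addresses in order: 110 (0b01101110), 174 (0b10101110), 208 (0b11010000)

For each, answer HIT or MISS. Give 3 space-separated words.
vaddr=110: (1,2) not in TLB -> MISS, insert
vaddr=174: (2,2) not in TLB -> MISS, insert
vaddr=208: (3,1) not in TLB -> MISS, insert

Answer: MISS MISS MISS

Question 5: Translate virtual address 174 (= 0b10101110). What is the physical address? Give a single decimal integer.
vaddr = 174 = 0b10101110
Split: l1_idx=2, l2_idx=2, offset=14
L1[2] = 2
L2[2][2] = 26
paddr = 26 * 16 + 14 = 430

Answer: 430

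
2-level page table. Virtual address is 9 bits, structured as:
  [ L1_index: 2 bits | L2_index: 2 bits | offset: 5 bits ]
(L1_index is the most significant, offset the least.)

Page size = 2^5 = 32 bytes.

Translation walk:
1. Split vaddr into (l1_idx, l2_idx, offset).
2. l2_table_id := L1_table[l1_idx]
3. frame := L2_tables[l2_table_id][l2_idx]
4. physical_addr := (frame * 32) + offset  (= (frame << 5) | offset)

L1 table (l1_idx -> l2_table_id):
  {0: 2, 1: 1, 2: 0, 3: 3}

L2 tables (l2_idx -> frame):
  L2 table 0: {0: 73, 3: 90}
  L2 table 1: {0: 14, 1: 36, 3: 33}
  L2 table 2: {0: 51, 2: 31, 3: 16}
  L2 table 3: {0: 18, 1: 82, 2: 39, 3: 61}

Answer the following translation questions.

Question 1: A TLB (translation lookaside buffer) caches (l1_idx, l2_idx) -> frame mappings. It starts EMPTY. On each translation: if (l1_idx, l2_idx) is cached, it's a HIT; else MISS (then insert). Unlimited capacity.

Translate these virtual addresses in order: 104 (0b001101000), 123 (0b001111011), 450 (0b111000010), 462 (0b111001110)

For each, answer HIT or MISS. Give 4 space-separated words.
Answer: MISS HIT MISS HIT

Derivation:
vaddr=104: (0,3) not in TLB -> MISS, insert
vaddr=123: (0,3) in TLB -> HIT
vaddr=450: (3,2) not in TLB -> MISS, insert
vaddr=462: (3,2) in TLB -> HIT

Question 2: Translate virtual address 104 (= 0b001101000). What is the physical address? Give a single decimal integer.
vaddr = 104 = 0b001101000
Split: l1_idx=0, l2_idx=3, offset=8
L1[0] = 2
L2[2][3] = 16
paddr = 16 * 32 + 8 = 520

Answer: 520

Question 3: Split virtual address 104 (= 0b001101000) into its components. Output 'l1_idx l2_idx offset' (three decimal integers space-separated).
Answer: 0 3 8

Derivation:
vaddr = 104 = 0b001101000
  top 2 bits -> l1_idx = 0
  next 2 bits -> l2_idx = 3
  bottom 5 bits -> offset = 8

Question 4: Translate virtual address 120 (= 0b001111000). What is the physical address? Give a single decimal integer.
Answer: 536

Derivation:
vaddr = 120 = 0b001111000
Split: l1_idx=0, l2_idx=3, offset=24
L1[0] = 2
L2[2][3] = 16
paddr = 16 * 32 + 24 = 536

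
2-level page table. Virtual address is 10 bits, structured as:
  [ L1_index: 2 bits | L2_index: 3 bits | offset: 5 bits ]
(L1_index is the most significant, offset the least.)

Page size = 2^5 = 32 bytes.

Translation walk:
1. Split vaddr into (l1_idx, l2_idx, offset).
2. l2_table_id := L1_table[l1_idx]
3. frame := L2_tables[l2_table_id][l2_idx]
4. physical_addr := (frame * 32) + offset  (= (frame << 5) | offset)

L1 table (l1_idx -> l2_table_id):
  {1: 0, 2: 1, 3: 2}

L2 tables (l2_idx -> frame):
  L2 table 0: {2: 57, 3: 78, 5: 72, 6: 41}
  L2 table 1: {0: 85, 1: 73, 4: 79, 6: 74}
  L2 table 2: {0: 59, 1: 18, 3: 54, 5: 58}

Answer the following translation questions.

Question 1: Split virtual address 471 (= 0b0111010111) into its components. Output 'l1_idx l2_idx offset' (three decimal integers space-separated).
Answer: 1 6 23

Derivation:
vaddr = 471 = 0b0111010111
  top 2 bits -> l1_idx = 1
  next 3 bits -> l2_idx = 6
  bottom 5 bits -> offset = 23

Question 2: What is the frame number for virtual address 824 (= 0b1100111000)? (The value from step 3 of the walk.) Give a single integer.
Answer: 18

Derivation:
vaddr = 824: l1_idx=3, l2_idx=1
L1[3] = 2; L2[2][1] = 18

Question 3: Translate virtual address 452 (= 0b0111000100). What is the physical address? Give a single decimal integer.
vaddr = 452 = 0b0111000100
Split: l1_idx=1, l2_idx=6, offset=4
L1[1] = 0
L2[0][6] = 41
paddr = 41 * 32 + 4 = 1316

Answer: 1316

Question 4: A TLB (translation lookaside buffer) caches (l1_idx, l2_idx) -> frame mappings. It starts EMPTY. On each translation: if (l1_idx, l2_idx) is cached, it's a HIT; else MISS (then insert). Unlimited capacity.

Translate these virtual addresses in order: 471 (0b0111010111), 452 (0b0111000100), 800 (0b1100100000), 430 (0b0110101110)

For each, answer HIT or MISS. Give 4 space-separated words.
vaddr=471: (1,6) not in TLB -> MISS, insert
vaddr=452: (1,6) in TLB -> HIT
vaddr=800: (3,1) not in TLB -> MISS, insert
vaddr=430: (1,5) not in TLB -> MISS, insert

Answer: MISS HIT MISS MISS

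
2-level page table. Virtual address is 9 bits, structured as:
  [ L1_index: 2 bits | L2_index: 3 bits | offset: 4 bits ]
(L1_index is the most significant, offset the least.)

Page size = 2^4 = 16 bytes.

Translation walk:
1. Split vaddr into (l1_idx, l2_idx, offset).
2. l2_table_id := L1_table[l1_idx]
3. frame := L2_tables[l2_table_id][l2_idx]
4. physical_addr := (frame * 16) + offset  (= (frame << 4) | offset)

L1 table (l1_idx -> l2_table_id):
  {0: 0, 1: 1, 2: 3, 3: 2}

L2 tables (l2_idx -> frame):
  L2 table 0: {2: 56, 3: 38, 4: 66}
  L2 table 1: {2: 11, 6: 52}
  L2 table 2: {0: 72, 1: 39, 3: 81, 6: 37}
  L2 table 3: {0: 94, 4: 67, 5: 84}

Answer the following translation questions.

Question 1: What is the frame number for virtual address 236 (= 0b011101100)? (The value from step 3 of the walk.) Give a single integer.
Answer: 52

Derivation:
vaddr = 236: l1_idx=1, l2_idx=6
L1[1] = 1; L2[1][6] = 52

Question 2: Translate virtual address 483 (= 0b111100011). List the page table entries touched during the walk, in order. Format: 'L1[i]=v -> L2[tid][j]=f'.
Answer: L1[3]=2 -> L2[2][6]=37

Derivation:
vaddr = 483 = 0b111100011
Split: l1_idx=3, l2_idx=6, offset=3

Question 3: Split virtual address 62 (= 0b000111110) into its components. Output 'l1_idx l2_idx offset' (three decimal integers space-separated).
Answer: 0 3 14

Derivation:
vaddr = 62 = 0b000111110
  top 2 bits -> l1_idx = 0
  next 3 bits -> l2_idx = 3
  bottom 4 bits -> offset = 14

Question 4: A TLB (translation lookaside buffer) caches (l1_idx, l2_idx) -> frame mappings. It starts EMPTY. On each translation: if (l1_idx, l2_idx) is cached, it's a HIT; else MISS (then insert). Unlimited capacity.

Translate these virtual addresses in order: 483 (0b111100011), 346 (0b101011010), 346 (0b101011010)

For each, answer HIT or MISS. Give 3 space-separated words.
Answer: MISS MISS HIT

Derivation:
vaddr=483: (3,6) not in TLB -> MISS, insert
vaddr=346: (2,5) not in TLB -> MISS, insert
vaddr=346: (2,5) in TLB -> HIT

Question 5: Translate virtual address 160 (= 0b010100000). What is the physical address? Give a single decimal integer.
vaddr = 160 = 0b010100000
Split: l1_idx=1, l2_idx=2, offset=0
L1[1] = 1
L2[1][2] = 11
paddr = 11 * 16 + 0 = 176

Answer: 176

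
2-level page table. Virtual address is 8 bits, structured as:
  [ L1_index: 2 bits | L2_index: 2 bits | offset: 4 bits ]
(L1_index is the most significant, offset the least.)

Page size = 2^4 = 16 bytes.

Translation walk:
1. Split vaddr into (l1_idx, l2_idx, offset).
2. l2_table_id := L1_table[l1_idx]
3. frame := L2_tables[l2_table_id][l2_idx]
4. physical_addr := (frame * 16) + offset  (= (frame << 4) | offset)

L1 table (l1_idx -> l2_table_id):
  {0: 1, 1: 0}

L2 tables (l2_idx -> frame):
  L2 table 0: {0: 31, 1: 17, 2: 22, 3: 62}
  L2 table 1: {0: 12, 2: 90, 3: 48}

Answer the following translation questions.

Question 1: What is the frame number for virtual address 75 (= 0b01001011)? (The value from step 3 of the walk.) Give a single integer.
Answer: 31

Derivation:
vaddr = 75: l1_idx=1, l2_idx=0
L1[1] = 0; L2[0][0] = 31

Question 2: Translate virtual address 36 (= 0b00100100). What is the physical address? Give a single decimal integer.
Answer: 1444

Derivation:
vaddr = 36 = 0b00100100
Split: l1_idx=0, l2_idx=2, offset=4
L1[0] = 1
L2[1][2] = 90
paddr = 90 * 16 + 4 = 1444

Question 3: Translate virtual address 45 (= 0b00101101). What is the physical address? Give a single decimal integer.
vaddr = 45 = 0b00101101
Split: l1_idx=0, l2_idx=2, offset=13
L1[0] = 1
L2[1][2] = 90
paddr = 90 * 16 + 13 = 1453

Answer: 1453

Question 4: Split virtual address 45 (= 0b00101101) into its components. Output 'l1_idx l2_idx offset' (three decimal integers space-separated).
vaddr = 45 = 0b00101101
  top 2 bits -> l1_idx = 0
  next 2 bits -> l2_idx = 2
  bottom 4 bits -> offset = 13

Answer: 0 2 13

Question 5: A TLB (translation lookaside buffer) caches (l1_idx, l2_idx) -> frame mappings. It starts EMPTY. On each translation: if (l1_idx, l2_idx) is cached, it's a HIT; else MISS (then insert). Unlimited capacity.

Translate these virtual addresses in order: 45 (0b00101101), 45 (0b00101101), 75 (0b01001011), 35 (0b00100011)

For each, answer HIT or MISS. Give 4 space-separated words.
vaddr=45: (0,2) not in TLB -> MISS, insert
vaddr=45: (0,2) in TLB -> HIT
vaddr=75: (1,0) not in TLB -> MISS, insert
vaddr=35: (0,2) in TLB -> HIT

Answer: MISS HIT MISS HIT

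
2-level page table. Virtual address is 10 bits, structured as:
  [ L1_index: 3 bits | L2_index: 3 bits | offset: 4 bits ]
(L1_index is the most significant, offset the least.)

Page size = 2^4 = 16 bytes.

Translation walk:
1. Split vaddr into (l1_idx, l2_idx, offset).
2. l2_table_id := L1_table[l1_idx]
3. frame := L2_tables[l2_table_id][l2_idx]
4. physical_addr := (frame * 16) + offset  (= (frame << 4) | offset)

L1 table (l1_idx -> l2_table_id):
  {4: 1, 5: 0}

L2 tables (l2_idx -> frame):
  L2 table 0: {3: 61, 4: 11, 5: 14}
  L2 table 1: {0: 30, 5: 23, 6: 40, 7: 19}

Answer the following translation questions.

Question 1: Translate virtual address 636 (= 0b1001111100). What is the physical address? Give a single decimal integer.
vaddr = 636 = 0b1001111100
Split: l1_idx=4, l2_idx=7, offset=12
L1[4] = 1
L2[1][7] = 19
paddr = 19 * 16 + 12 = 316

Answer: 316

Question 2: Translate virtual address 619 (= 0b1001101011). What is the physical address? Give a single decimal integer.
vaddr = 619 = 0b1001101011
Split: l1_idx=4, l2_idx=6, offset=11
L1[4] = 1
L2[1][6] = 40
paddr = 40 * 16 + 11 = 651

Answer: 651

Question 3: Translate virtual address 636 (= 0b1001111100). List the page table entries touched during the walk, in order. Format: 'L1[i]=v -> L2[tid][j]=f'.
vaddr = 636 = 0b1001111100
Split: l1_idx=4, l2_idx=7, offset=12

Answer: L1[4]=1 -> L2[1][7]=19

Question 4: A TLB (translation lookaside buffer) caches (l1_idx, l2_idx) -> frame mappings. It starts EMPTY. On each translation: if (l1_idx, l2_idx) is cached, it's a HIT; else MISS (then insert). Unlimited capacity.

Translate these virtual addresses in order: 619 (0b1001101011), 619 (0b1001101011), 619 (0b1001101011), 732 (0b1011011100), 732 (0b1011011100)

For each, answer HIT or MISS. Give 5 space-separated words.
Answer: MISS HIT HIT MISS HIT

Derivation:
vaddr=619: (4,6) not in TLB -> MISS, insert
vaddr=619: (4,6) in TLB -> HIT
vaddr=619: (4,6) in TLB -> HIT
vaddr=732: (5,5) not in TLB -> MISS, insert
vaddr=732: (5,5) in TLB -> HIT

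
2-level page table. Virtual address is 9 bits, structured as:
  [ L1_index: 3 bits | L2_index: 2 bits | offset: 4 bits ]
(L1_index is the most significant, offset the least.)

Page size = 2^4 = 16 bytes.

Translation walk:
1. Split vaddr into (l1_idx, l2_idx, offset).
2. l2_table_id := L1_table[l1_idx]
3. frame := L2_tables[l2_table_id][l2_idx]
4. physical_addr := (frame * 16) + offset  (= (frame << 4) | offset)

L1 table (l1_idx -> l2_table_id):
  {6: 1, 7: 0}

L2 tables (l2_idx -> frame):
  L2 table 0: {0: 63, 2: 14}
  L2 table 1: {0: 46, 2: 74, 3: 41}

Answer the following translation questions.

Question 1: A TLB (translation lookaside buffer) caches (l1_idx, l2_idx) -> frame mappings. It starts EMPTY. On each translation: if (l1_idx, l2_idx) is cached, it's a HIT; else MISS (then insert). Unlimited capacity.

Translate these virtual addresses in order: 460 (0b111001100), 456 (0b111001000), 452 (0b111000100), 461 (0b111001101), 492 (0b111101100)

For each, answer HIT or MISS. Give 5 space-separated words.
Answer: MISS HIT HIT HIT MISS

Derivation:
vaddr=460: (7,0) not in TLB -> MISS, insert
vaddr=456: (7,0) in TLB -> HIT
vaddr=452: (7,0) in TLB -> HIT
vaddr=461: (7,0) in TLB -> HIT
vaddr=492: (7,2) not in TLB -> MISS, insert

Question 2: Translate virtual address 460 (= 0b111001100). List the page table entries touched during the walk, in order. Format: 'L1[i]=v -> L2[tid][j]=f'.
Answer: L1[7]=0 -> L2[0][0]=63

Derivation:
vaddr = 460 = 0b111001100
Split: l1_idx=7, l2_idx=0, offset=12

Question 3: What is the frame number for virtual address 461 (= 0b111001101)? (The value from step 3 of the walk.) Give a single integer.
vaddr = 461: l1_idx=7, l2_idx=0
L1[7] = 0; L2[0][0] = 63

Answer: 63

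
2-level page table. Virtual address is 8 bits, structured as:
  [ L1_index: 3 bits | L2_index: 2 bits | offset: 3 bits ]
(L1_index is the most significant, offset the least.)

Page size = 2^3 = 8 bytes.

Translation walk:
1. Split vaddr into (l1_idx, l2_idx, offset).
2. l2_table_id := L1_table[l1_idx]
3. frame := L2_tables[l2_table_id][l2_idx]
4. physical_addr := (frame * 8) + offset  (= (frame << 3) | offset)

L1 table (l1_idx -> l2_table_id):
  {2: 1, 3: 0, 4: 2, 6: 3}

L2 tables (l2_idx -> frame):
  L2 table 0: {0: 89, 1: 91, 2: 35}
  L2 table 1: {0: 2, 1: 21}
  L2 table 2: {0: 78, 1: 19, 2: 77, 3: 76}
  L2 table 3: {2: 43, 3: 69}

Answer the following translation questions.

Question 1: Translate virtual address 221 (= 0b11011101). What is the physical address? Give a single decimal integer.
Answer: 557

Derivation:
vaddr = 221 = 0b11011101
Split: l1_idx=6, l2_idx=3, offset=5
L1[6] = 3
L2[3][3] = 69
paddr = 69 * 8 + 5 = 557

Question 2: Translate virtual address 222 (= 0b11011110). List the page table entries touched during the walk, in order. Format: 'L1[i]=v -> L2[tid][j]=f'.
Answer: L1[6]=3 -> L2[3][3]=69

Derivation:
vaddr = 222 = 0b11011110
Split: l1_idx=6, l2_idx=3, offset=6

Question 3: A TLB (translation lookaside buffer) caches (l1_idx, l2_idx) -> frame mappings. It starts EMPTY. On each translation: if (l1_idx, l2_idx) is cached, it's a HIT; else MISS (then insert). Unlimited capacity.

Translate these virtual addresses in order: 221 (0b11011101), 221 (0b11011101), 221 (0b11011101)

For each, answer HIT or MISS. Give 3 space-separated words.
vaddr=221: (6,3) not in TLB -> MISS, insert
vaddr=221: (6,3) in TLB -> HIT
vaddr=221: (6,3) in TLB -> HIT

Answer: MISS HIT HIT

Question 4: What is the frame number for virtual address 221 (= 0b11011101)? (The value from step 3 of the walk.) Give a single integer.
Answer: 69

Derivation:
vaddr = 221: l1_idx=6, l2_idx=3
L1[6] = 3; L2[3][3] = 69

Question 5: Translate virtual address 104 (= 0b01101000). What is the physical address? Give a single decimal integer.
Answer: 728

Derivation:
vaddr = 104 = 0b01101000
Split: l1_idx=3, l2_idx=1, offset=0
L1[3] = 0
L2[0][1] = 91
paddr = 91 * 8 + 0 = 728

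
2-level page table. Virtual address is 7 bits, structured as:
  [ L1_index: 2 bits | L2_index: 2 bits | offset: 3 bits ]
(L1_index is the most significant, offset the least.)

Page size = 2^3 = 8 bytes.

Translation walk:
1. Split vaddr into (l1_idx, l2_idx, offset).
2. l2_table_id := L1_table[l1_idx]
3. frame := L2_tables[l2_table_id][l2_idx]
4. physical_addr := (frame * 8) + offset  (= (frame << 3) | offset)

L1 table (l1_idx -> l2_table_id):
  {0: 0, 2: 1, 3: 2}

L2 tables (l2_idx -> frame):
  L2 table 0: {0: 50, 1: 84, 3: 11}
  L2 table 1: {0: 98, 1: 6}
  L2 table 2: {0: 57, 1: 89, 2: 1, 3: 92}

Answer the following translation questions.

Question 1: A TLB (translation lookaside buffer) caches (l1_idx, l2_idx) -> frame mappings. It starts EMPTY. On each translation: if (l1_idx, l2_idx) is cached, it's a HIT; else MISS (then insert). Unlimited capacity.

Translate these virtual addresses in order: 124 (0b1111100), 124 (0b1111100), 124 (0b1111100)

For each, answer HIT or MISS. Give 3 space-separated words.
vaddr=124: (3,3) not in TLB -> MISS, insert
vaddr=124: (3,3) in TLB -> HIT
vaddr=124: (3,3) in TLB -> HIT

Answer: MISS HIT HIT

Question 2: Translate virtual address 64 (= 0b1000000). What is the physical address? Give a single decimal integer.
vaddr = 64 = 0b1000000
Split: l1_idx=2, l2_idx=0, offset=0
L1[2] = 1
L2[1][0] = 98
paddr = 98 * 8 + 0 = 784

Answer: 784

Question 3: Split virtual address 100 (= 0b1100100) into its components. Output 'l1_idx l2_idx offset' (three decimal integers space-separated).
vaddr = 100 = 0b1100100
  top 2 bits -> l1_idx = 3
  next 2 bits -> l2_idx = 0
  bottom 3 bits -> offset = 4

Answer: 3 0 4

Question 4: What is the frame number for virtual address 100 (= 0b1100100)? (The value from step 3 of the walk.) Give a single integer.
Answer: 57

Derivation:
vaddr = 100: l1_idx=3, l2_idx=0
L1[3] = 2; L2[2][0] = 57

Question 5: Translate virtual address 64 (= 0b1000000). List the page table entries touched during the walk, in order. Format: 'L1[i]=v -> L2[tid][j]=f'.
Answer: L1[2]=1 -> L2[1][0]=98

Derivation:
vaddr = 64 = 0b1000000
Split: l1_idx=2, l2_idx=0, offset=0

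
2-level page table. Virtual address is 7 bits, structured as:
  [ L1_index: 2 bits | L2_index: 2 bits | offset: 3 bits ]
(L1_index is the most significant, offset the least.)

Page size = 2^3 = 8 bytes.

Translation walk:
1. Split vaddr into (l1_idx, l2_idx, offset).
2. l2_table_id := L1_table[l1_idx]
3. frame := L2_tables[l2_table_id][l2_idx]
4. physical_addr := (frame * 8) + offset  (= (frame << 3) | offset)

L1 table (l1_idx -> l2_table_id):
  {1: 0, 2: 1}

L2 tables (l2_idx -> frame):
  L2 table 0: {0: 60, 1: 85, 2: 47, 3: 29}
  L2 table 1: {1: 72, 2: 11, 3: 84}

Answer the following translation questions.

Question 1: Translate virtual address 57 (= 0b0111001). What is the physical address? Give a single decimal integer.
Answer: 233

Derivation:
vaddr = 57 = 0b0111001
Split: l1_idx=1, l2_idx=3, offset=1
L1[1] = 0
L2[0][3] = 29
paddr = 29 * 8 + 1 = 233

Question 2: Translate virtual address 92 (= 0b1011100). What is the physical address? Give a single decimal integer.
Answer: 676

Derivation:
vaddr = 92 = 0b1011100
Split: l1_idx=2, l2_idx=3, offset=4
L1[2] = 1
L2[1][3] = 84
paddr = 84 * 8 + 4 = 676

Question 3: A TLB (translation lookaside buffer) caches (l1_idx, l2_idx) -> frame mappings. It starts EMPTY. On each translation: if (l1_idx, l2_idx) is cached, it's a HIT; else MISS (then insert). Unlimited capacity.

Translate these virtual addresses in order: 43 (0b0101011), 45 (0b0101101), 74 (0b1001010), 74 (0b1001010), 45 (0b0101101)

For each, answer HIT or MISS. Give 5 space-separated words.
Answer: MISS HIT MISS HIT HIT

Derivation:
vaddr=43: (1,1) not in TLB -> MISS, insert
vaddr=45: (1,1) in TLB -> HIT
vaddr=74: (2,1) not in TLB -> MISS, insert
vaddr=74: (2,1) in TLB -> HIT
vaddr=45: (1,1) in TLB -> HIT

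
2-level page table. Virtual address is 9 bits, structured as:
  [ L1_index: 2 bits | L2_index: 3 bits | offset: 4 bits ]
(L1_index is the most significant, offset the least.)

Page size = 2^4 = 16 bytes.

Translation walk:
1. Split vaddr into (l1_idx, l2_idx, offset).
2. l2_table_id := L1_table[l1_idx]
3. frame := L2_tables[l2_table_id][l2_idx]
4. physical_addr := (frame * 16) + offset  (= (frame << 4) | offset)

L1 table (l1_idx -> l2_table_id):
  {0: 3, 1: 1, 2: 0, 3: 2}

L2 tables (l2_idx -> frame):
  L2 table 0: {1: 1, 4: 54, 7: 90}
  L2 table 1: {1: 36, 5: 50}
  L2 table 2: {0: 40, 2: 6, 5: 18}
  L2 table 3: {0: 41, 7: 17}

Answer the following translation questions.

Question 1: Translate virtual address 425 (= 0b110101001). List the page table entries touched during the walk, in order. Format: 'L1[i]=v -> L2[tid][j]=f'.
vaddr = 425 = 0b110101001
Split: l1_idx=3, l2_idx=2, offset=9

Answer: L1[3]=2 -> L2[2][2]=6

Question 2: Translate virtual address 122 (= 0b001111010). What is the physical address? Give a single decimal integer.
Answer: 282

Derivation:
vaddr = 122 = 0b001111010
Split: l1_idx=0, l2_idx=7, offset=10
L1[0] = 3
L2[3][7] = 17
paddr = 17 * 16 + 10 = 282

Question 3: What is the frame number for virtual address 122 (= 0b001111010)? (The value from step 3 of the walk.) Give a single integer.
Answer: 17

Derivation:
vaddr = 122: l1_idx=0, l2_idx=7
L1[0] = 3; L2[3][7] = 17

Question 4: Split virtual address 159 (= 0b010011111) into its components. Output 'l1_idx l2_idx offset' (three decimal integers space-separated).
Answer: 1 1 15

Derivation:
vaddr = 159 = 0b010011111
  top 2 bits -> l1_idx = 1
  next 3 bits -> l2_idx = 1
  bottom 4 bits -> offset = 15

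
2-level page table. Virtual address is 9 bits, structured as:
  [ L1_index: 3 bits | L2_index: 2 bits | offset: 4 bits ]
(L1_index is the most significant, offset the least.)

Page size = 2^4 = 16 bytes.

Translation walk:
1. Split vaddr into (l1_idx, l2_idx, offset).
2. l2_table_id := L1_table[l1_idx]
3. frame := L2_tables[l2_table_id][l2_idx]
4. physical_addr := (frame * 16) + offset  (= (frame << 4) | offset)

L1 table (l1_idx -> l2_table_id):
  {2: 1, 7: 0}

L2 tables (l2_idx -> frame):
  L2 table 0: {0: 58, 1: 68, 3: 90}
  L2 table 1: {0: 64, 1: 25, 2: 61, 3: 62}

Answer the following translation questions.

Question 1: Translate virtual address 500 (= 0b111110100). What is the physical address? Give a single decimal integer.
Answer: 1444

Derivation:
vaddr = 500 = 0b111110100
Split: l1_idx=7, l2_idx=3, offset=4
L1[7] = 0
L2[0][3] = 90
paddr = 90 * 16 + 4 = 1444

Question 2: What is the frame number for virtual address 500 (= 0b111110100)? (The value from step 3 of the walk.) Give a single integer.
Answer: 90

Derivation:
vaddr = 500: l1_idx=7, l2_idx=3
L1[7] = 0; L2[0][3] = 90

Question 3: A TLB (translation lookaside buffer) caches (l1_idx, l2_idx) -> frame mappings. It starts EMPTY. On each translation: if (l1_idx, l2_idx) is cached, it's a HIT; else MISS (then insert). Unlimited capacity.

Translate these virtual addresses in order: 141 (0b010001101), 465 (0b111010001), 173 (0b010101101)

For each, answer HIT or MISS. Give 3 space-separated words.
vaddr=141: (2,0) not in TLB -> MISS, insert
vaddr=465: (7,1) not in TLB -> MISS, insert
vaddr=173: (2,2) not in TLB -> MISS, insert

Answer: MISS MISS MISS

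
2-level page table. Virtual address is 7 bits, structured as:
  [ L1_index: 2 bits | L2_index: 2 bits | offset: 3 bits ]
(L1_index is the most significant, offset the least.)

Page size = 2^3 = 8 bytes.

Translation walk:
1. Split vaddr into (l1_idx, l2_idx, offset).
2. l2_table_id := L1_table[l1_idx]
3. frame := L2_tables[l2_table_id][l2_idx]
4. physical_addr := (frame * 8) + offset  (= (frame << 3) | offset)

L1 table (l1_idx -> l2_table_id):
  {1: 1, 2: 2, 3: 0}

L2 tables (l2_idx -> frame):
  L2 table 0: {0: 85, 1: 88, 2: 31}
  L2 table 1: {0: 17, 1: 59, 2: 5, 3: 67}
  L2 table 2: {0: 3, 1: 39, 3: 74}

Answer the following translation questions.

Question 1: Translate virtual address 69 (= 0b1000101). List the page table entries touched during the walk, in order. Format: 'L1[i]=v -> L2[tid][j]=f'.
Answer: L1[2]=2 -> L2[2][0]=3

Derivation:
vaddr = 69 = 0b1000101
Split: l1_idx=2, l2_idx=0, offset=5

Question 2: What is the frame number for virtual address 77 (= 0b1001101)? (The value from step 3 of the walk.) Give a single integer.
vaddr = 77: l1_idx=2, l2_idx=1
L1[2] = 2; L2[2][1] = 39

Answer: 39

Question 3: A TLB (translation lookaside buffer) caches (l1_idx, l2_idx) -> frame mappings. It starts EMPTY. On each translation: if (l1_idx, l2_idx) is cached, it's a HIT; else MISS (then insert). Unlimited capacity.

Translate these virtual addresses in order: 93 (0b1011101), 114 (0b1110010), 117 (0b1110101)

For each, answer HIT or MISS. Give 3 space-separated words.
vaddr=93: (2,3) not in TLB -> MISS, insert
vaddr=114: (3,2) not in TLB -> MISS, insert
vaddr=117: (3,2) in TLB -> HIT

Answer: MISS MISS HIT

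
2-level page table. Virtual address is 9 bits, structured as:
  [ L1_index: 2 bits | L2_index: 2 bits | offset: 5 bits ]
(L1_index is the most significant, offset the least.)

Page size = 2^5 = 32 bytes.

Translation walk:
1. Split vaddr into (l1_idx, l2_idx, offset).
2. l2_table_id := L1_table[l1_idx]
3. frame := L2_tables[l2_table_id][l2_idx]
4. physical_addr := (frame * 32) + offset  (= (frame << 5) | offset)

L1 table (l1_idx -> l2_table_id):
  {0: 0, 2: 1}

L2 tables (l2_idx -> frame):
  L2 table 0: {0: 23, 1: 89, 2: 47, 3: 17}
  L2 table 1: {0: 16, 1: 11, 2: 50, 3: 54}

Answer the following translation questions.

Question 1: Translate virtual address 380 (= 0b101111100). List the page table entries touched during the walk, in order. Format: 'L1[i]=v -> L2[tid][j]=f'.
Answer: L1[2]=1 -> L2[1][3]=54

Derivation:
vaddr = 380 = 0b101111100
Split: l1_idx=2, l2_idx=3, offset=28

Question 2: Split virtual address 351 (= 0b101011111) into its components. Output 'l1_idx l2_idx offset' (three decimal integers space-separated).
vaddr = 351 = 0b101011111
  top 2 bits -> l1_idx = 2
  next 2 bits -> l2_idx = 2
  bottom 5 bits -> offset = 31

Answer: 2 2 31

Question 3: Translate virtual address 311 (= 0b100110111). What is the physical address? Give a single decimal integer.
Answer: 375

Derivation:
vaddr = 311 = 0b100110111
Split: l1_idx=2, l2_idx=1, offset=23
L1[2] = 1
L2[1][1] = 11
paddr = 11 * 32 + 23 = 375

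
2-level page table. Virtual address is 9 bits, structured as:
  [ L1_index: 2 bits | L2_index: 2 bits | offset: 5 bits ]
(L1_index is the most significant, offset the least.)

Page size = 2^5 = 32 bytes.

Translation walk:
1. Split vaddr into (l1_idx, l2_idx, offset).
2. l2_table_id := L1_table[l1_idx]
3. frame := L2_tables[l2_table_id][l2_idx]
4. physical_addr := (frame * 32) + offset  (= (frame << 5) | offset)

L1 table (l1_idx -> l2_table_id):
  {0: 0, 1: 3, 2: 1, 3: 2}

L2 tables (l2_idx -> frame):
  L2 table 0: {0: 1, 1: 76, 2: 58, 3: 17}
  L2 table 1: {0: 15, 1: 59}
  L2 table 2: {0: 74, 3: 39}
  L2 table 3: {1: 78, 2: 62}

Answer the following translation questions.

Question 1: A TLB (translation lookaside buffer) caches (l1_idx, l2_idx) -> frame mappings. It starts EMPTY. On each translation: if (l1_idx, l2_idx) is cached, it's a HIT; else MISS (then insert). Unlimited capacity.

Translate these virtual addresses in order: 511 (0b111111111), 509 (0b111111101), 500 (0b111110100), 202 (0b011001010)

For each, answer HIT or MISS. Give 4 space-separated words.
Answer: MISS HIT HIT MISS

Derivation:
vaddr=511: (3,3) not in TLB -> MISS, insert
vaddr=509: (3,3) in TLB -> HIT
vaddr=500: (3,3) in TLB -> HIT
vaddr=202: (1,2) not in TLB -> MISS, insert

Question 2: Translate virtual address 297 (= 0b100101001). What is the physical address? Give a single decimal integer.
vaddr = 297 = 0b100101001
Split: l1_idx=2, l2_idx=1, offset=9
L1[2] = 1
L2[1][1] = 59
paddr = 59 * 32 + 9 = 1897

Answer: 1897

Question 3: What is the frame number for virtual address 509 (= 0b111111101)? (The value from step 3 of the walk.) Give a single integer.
vaddr = 509: l1_idx=3, l2_idx=3
L1[3] = 2; L2[2][3] = 39

Answer: 39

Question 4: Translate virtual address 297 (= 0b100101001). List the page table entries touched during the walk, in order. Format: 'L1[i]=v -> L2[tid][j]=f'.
Answer: L1[2]=1 -> L2[1][1]=59

Derivation:
vaddr = 297 = 0b100101001
Split: l1_idx=2, l2_idx=1, offset=9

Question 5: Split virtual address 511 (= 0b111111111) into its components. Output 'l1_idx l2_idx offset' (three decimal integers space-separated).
Answer: 3 3 31

Derivation:
vaddr = 511 = 0b111111111
  top 2 bits -> l1_idx = 3
  next 2 bits -> l2_idx = 3
  bottom 5 bits -> offset = 31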